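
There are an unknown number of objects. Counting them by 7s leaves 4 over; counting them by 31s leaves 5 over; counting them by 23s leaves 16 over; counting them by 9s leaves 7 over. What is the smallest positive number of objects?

12436

Combine the congruences pairwise.
From N ≡ 4 (mod 7) write N = 4 + 7t. Substituting into N ≡ 5 (mod 31) gives 7t ≡ 1 (mod 31), and since 7⁻¹ ≡ 9 (mod 31), t ≡ 9. Hence N ≡ 4 + 7·9 = 67 (mod 217).
From N ≡ 67 (mod 217) write N = 67 + 217t. Substituting into N ≡ 16 (mod 23) gives 217t ≡ 18 (mod 23), and since 10⁻¹ ≡ 7 (mod 23), t ≡ 11. Hence N ≡ 67 + 217·11 = 2454 (mod 4991).
From N ≡ 2454 (mod 4991) write N = 2454 + 4991t. Substituting into N ≡ 7 (mod 9) gives 4991t ≡ 1 (mod 9), and since 5⁻¹ ≡ 2 (mod 9), t ≡ 2. Hence N ≡ 2454 + 4991·2 = 12436 (mod 44919).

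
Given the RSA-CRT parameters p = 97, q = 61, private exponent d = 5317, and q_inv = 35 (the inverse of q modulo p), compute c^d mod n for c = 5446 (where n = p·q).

2349

d_p = d mod (p−1) = 5317 mod 96 = 37; d_q = d mod (q−1) = 37.
m₁ = c^(d_p) mod p: c ≡ 14 (mod 97), and 14^37 mod 97 = 21.
m₂ = c^(d_q) mod q: c ≡ 17 (mod 61), and 17^37 mod 61 = 31.
h = q_inv·(m₁ − m₂) mod p = 35·(21 − 31) mod 97 = 38.
m = m₂ + h·q = 31 + 38·61 = 2349.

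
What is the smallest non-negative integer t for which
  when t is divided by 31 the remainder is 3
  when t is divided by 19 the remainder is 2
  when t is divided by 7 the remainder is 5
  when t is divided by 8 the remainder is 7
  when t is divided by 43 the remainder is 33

The moduli are pairwise coprime; N = 31·19·7·8·43 = 1418312.
N/31 = 45752; 45752 ≡ 27 (mod 31); 27·23 ≡ 1, so inverse 23.
N/19 = 74648; 74648 ≡ 16 (mod 19); 16·6 ≡ 1, so inverse 6.
N/7 = 202616; 202616 ≡ 1 (mod 7), inverse 1.
N/8 = 177289; 177289 ≡ 1 (mod 8), inverse 1.
N/43 = 32984; 32984 ≡ 3 (mod 43); 3·29 ≡ 1, so inverse 29.
t ≡ 3·45752·23 + 2·74648·6 + 5·202616·1 + 7·177289·1 + 33·32984·29 = 37872455.
37872455 mod 1418312 = 996343.

996343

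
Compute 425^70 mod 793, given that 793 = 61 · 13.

48

Mod 61: 425 ≡ 59; by Fermat, exponent reduces to 70 mod 60 = 10; 59^10 ≡ 48 (mod 61).
Mod 13: 425 ≡ 9; by Fermat, exponent reduces to 70 mod 12 = 10; 9^10 ≡ 9 (mod 13).
Combine by CRT: x ≡ 48 (mod 61), x ≡ 9 (mod 13) ⇒ x ≡ 48 (mod 793).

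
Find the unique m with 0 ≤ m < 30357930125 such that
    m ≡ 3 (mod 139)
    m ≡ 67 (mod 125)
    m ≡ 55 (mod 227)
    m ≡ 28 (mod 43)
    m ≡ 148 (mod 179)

The moduli are pairwise coprime; N = 139·125·227·43·179 = 30357930125.
N/139 = 218402375; 218402375 ≡ 15 (mod 139); 15·102 ≡ 1, so inverse 102.
N/125 = 242863441; 242863441 ≡ 66 (mod 125); 66·36 ≡ 1, so inverse 36.
N/227 = 133735375; 133735375 ≡ 141 (mod 227); 141·161 ≡ 1, so inverse 161.
N/43 = 705998375; 705998375 ≡ 37 (mod 43); 37·7 ≡ 1, so inverse 7.
N/179 = 169597375; 169597375 ≡ 66 (mod 179); 66·19 ≡ 1, so inverse 19.
m ≡ 3·218402375·102 + 67·242863441·36 + 55·133735375·161 + 28·705998375·7 + 148·169597375·19 = 2452127992067.
2452127992067 mod 30357930125 = 23493582067.

23493582067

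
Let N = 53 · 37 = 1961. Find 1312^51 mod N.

Mod 53: 1312 ≡ 40; 40^51 ≡ 4 (mod 53).
Mod 37: 1312 ≡ 17; by Fermat, exponent reduces to 51 mod 36 = 15; 17^15 ≡ 14 (mod 37).
Combine by CRT: x ≡ 4 (mod 53), x ≡ 14 (mod 37) ⇒ x ≡ 1753 (mod 1961).

1753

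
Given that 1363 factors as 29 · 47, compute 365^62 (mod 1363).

Mod 29: 365 ≡ 17; by Fermat, exponent reduces to 62 mod 28 = 6; 17^6 ≡ 28 (mod 29).
Mod 47: 365 ≡ 36; by Fermat, exponent reduces to 62 mod 46 = 16; 36^16 ≡ 3 (mod 47).
Combine by CRT: x ≡ 28 (mod 29), x ≡ 3 (mod 47) ⇒ x ≡ 144 (mod 1363).

144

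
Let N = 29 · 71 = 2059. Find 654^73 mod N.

819

Mod 29: 654 ≡ 16; by Fermat, exponent reduces to 73 mod 28 = 17; 16^17 ≡ 7 (mod 29).
Mod 71: 654 ≡ 15; by Fermat, exponent reduces to 73 mod 70 = 3; 15^3 ≡ 38 (mod 71).
Combine by CRT: x ≡ 7 (mod 29), x ≡ 38 (mod 71) ⇒ x ≡ 819 (mod 2059).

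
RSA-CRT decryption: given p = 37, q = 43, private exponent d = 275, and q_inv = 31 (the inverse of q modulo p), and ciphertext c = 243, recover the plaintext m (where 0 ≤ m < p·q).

d_p = d mod (p−1) = 275 mod 36 = 23; d_q = d mod (q−1) = 23.
m₁ = c^(d_p) mod p: c ≡ 21 (mod 37), and 21^23 mod 37 = 4.
m₂ = c^(d_q) mod q: c ≡ 28 (mod 43), and 28^23 mod 43 = 33.
h = q_inv·(m₁ − m₂) mod p = 31·(4 − 33) mod 37 = 26.
m = m₂ + h·q = 33 + 26·43 = 1151.

1151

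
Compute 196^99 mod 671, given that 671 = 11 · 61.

Mod 11: 196 ≡ 9; by Fermat, exponent reduces to 99 mod 10 = 9; 9^9 ≡ 5 (mod 11).
Mod 61: 196 ≡ 13; by Fermat, exponent reduces to 99 mod 60 = 39; 13^39 ≡ 1 (mod 61).
Combine by CRT: x ≡ 5 (mod 11), x ≡ 1 (mod 61) ⇒ x ≡ 489 (mod 671).

489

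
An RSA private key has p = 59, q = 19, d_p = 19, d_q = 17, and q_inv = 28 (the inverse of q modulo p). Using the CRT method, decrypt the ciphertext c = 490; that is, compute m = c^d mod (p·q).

622

m₁ = c^(d_p) mod p: c ≡ 18 (mod 59), and 18^19 mod 59 = 32.
m₂ = c^(d_q) mod q: c ≡ 15 (mod 19), and 15^17 mod 19 = 14.
h = q_inv·(m₁ − m₂) mod p = 28·(32 − 14) mod 59 = 32.
m = m₂ + h·q = 14 + 32·19 = 622.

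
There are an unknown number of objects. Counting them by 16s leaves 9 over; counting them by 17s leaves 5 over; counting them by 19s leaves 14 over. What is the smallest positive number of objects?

Combine the congruences pairwise.
From N ≡ 9 (mod 16) write N = 9 + 16t. Substituting into N ≡ 5 (mod 17) gives 16t ≡ 13 (mod 17), and since 16⁻¹ ≡ 16 (mod 17), t ≡ 4. Hence N ≡ 9 + 16·4 = 73 (mod 272).
From N ≡ 73 (mod 272) write N = 73 + 272t. Substituting into N ≡ 14 (mod 19) gives 272t ≡ 17 (mod 19), and since 6⁻¹ ≡ 16 (mod 19), t ≡ 6. Hence N ≡ 73 + 272·6 = 1705 (mod 5168).

1705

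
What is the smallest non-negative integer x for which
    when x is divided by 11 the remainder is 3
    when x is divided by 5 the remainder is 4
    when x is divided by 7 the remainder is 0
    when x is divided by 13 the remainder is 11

The moduli are pairwise coprime; N = 11·5·7·13 = 5005.
N/11 = 455; 455 ≡ 4 (mod 11); 4·3 ≡ 1, so inverse 3.
N/5 = 1001; 1001 ≡ 1 (mod 5), inverse 1.
N/7 = 715; 715 ≡ 1 (mod 7), inverse 1.
N/13 = 385; 385 ≡ 8 (mod 13); 8·5 ≡ 1, so inverse 5.
x ≡ 3·455·3 + 4·1001·1 + 0·715·1 + 11·385·5 = 29274.
29274 mod 5005 = 4249.

4249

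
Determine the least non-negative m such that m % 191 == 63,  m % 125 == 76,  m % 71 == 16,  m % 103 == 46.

75152451

The moduli are pairwise coprime; N = 191·125·71·103 = 174597875.
N/191 = 914125; 914125 ≡ 190 (mod 191); 190·190 ≡ 1, so inverse 190.
N/125 = 1396783; 1396783 ≡ 33 (mod 125); 33·72 ≡ 1, so inverse 72.
N/71 = 2459125; 2459125 ≡ 40 (mod 71); 40·16 ≡ 1, so inverse 16.
N/103 = 1695125; 1695125 ≡ 54 (mod 103); 54·21 ≡ 1, so inverse 21.
m ≡ 63·914125·190 + 76·1396783·72 + 16·2459125·16 + 46·1695125·21 = 20852299576.
20852299576 mod 174597875 = 75152451.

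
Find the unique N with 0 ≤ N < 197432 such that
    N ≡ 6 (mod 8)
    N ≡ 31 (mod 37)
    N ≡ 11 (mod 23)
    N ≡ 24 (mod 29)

194614

Combine the congruences pairwise.
From N ≡ 6 (mod 8) write N = 6 + 8t. Substituting into N ≡ 31 (mod 37) gives 8t ≡ 25 (mod 37), and since 8⁻¹ ≡ 14 (mod 37), t ≡ 17. Hence N ≡ 6 + 8·17 = 142 (mod 296).
From N ≡ 142 (mod 296) write N = 142 + 296t. Substituting into N ≡ 11 (mod 23) gives 296t ≡ 7 (mod 23), and since 20⁻¹ ≡ 15 (mod 23), t ≡ 13. Hence N ≡ 142 + 296·13 = 3990 (mod 6808).
From N ≡ 3990 (mod 6808) write N = 3990 + 6808t. Substituting into N ≡ 24 (mod 29) gives 6808t ≡ 7 (mod 29), and since 22⁻¹ ≡ 4 (mod 29), t ≡ 28. Hence N ≡ 3990 + 6808·28 = 194614 (mod 197432).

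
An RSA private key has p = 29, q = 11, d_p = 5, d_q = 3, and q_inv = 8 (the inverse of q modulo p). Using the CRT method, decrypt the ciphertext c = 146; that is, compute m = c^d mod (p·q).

m₁ = c^(d_p) mod p: c ≡ 1 (mod 29), and 1^5 mod 29 = 1.
m₂ = c^(d_q) mod q: c ≡ 3 (mod 11), and 3^3 mod 11 = 5.
h = q_inv·(m₁ − m₂) mod p = 8·(1 − 5) mod 29 = 26.
m = m₂ + h·q = 5 + 26·11 = 291.

291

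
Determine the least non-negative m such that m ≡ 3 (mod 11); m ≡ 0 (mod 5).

25

Combine the congruences pairwise.
From m ≡ 3 (mod 11) write m = 3 + 11t. Substituting into m ≡ 0 (mod 5) gives 11t ≡ 2 (mod 5), and since 1⁻¹ ≡ 1 (mod 5), t ≡ 2. Hence m ≡ 3 + 11·2 = 25 (mod 55).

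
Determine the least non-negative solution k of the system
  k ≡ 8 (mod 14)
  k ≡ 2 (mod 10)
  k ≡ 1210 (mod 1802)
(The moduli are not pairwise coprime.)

Combine the congruences pairwise.
gcd(14, 10) = 2 and 2 | (2 − 8), so the pair is consistent; merging gives k ≡ 22 (mod 70), where 70 = lcm(14, 10).
gcd(70, 1802) = 2 and 2 | (1210 − 22), so the pair is consistent; merging gives k ≡ 57072 (mod 63070), where 63070 = lcm(70, 1802).
The solution is unique modulo lcm(14, 10, 1802) = 63070.

57072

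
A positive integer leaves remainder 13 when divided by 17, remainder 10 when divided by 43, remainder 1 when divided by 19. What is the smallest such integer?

1730

The moduli are pairwise coprime; N = 17·43·19 = 13889.
N/17 = 817; 817 ≡ 1 (mod 17), inverse 1.
N/43 = 323; 323 ≡ 22 (mod 43); 22·2 ≡ 1, so inverse 2.
N/19 = 731; 731 ≡ 9 (mod 19); 9·17 ≡ 1, so inverse 17.
x ≡ 13·817·1 + 10·323·2 + 1·731·17 = 29508.
29508 mod 13889 = 1730.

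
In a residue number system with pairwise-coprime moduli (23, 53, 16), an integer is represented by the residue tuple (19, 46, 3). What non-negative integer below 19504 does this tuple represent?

From x ≡ 19 (mod 23) write x = 19 + 23t. Substituting into x ≡ 46 (mod 53) gives 23t ≡ 27 (mod 53), and since 23⁻¹ ≡ 30 (mod 53), t ≡ 15. Hence x ≡ 19 + 23·15 = 364 (mod 1219).
From x ≡ 364 (mod 1219) write x = 364 + 1219t. Substituting into x ≡ 3 (mod 16) gives 1219t ≡ 7 (mod 16), and since 3⁻¹ ≡ 11 (mod 16), t ≡ 13. Hence x ≡ 364 + 1219·13 = 16211 (mod 19504).

16211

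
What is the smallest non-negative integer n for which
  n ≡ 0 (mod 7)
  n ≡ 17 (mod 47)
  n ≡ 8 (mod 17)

The moduli are pairwise coprime; M = 7·47·17 = 5593.
M/7 = 799; 799 ≡ 1 (mod 7), inverse 1.
M/47 = 119; 119 ≡ 25 (mod 47); 25·32 ≡ 1, so inverse 32.
M/17 = 329; 329 ≡ 6 (mod 17); 6·3 ≡ 1, so inverse 3.
n ≡ 0·799·1 + 17·119·32 + 8·329·3 = 72632.
72632 mod 5593 = 5516.

5516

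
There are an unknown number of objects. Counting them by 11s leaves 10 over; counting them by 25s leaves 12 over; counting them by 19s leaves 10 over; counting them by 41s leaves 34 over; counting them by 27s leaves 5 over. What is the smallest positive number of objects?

1860737

From N ≡ 10 (mod 11) write N = 10 + 11t. Substituting into N ≡ 12 (mod 25) gives 11t ≡ 2 (mod 25), and since 11⁻¹ ≡ 16 (mod 25), t ≡ 7. Hence N ≡ 10 + 11·7 = 87 (mod 275).
From N ≡ 87 (mod 275) write N = 87 + 275t. Substituting into N ≡ 10 (mod 19) gives 275t ≡ 18 (mod 19), and since 9⁻¹ ≡ 17 (mod 19), t ≡ 2. Hence N ≡ 87 + 275·2 = 637 (mod 5225).
From N ≡ 637 (mod 5225) write N = 637 + 5225t. Substituting into N ≡ 34 (mod 41) gives 5225t ≡ 12 (mod 41), and since 18⁻¹ ≡ 16 (mod 41), t ≡ 28. Hence N ≡ 637 + 5225·28 = 146937 (mod 214225).
From N ≡ 146937 (mod 214225) write N = 146937 + 214225t. Substituting into N ≡ 5 (mod 27) gives 214225t ≡ 2 (mod 27), and since 7⁻¹ ≡ 4 (mod 27), t ≡ 8. Hence N ≡ 146937 + 214225·8 = 1860737 (mod 5784075).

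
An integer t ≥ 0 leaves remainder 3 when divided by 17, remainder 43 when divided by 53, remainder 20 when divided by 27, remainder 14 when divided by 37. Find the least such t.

The moduli are pairwise coprime; N = 17·53·27·37 = 900099.
N/17 = 52947; 52947 ≡ 9 (mod 17); 9·2 ≡ 1, so inverse 2.
N/53 = 16983; 16983 ≡ 23 (mod 53); 23·30 ≡ 1, so inverse 30.
N/27 = 33337; 33337 ≡ 19 (mod 27); 19·10 ≡ 1, so inverse 10.
N/37 = 24327; 24327 ≡ 18 (mod 37); 18·35 ≡ 1, so inverse 35.
t ≡ 3·52947·2 + 43·16983·30 + 20·33337·10 + 14·24327·35 = 40813382.
40813382 mod 900099 = 308927.

308927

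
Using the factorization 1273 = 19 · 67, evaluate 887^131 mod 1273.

356

Mod 19: 887 ≡ 13; by Fermat, exponent reduces to 131 mod 18 = 5; 13^5 ≡ 14 (mod 19).
Mod 67: 887 ≡ 16; by Fermat, exponent reduces to 131 mod 66 = 65; 16^65 ≡ 21 (mod 67).
Combine by CRT: x ≡ 14 (mod 19), x ≡ 21 (mod 67) ⇒ x ≡ 356 (mod 1273).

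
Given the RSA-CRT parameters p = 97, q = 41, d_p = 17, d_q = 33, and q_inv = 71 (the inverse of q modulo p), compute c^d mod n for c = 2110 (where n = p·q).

1543

m₁ = c^(d_p) mod p: c ≡ 73 (mod 97), and 73^17 mod 97 = 88.
m₂ = c^(d_q) mod q: c ≡ 19 (mod 41), and 19^33 mod 41 = 26.
h = q_inv·(m₁ − m₂) mod p = 71·(88 − 26) mod 97 = 37.
m = m₂ + h·q = 26 + 37·41 = 1543.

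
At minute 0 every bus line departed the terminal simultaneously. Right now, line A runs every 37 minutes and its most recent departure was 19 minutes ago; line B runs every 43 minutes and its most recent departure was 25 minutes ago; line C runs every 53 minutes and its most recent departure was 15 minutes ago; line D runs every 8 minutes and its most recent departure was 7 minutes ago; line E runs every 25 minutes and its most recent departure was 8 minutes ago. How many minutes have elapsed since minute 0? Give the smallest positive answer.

10677183

The moduli are pairwise coprime; N = 37·43·53·8·25 = 16864600.
N/37 = 455800; 455800 ≡ 34 (mod 37); 34·12 ≡ 1, so inverse 12.
N/43 = 392200; 392200 ≡ 40 (mod 43); 40·14 ≡ 1, so inverse 14.
N/53 = 318200; 318200 ≡ 41 (mod 53); 41·22 ≡ 1, so inverse 22.
N/8 = 2108075; 2108075 ≡ 3 (mod 8); 3·3 ≡ 1, so inverse 3.
N/25 = 674584; 674584 ≡ 9 (mod 25); 9·14 ≡ 1, so inverse 14.
t ≡ 19·455800·12 + 25·392200·14 + 15·318200·22 + 7·2108075·3 + 8·674584·14 = 466021383.
466021383 mod 16864600 = 10677183.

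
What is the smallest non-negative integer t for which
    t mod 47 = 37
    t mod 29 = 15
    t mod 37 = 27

From t ≡ 37 (mod 47) write t = 37 + 47s. Substituting into t ≡ 15 (mod 29) gives 47s ≡ 7 (mod 29), and since 18⁻¹ ≡ 21 (mod 29), s ≡ 2. Hence t ≡ 37 + 47·2 = 131 (mod 1363).
From t ≡ 131 (mod 1363) write t = 131 + 1363s. Substituting into t ≡ 27 (mod 37) gives 1363s ≡ 7 (mod 37), and since 31⁻¹ ≡ 6 (mod 37), s ≡ 5. Hence t ≡ 131 + 1363·5 = 6946 (mod 50431).

6946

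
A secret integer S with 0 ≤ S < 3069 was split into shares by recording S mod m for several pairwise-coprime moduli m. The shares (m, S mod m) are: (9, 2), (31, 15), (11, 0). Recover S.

Combine the congruences pairwise.
From S ≡ 2 (mod 9) write S = 2 + 9t. Substituting into S ≡ 15 (mod 31) gives 9t ≡ 13 (mod 31), and since 9⁻¹ ≡ 7 (mod 31), t ≡ 29. Hence S ≡ 2 + 9·29 = 263 (mod 279).
From S ≡ 263 (mod 279) write S = 263 + 279t. Substituting into S ≡ 0 (mod 11) gives 279t ≡ 1 (mod 11), and since 4⁻¹ ≡ 3 (mod 11), t ≡ 3. Hence S ≡ 263 + 279·3 = 1100 (mod 3069).

1100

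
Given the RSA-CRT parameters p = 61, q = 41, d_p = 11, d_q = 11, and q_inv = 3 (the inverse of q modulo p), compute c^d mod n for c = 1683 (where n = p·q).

m₁ = c^(d_p) mod p: c ≡ 36 (mod 61), and 36^11 mod 61 = 45.
m₂ = c^(d_q) mod q: c ≡ 2 (mod 41), and 2^11 mod 41 = 39.
h = q_inv·(m₁ − m₂) mod p = 3·(45 − 39) mod 61 = 18.
m = m₂ + h·q = 39 + 18·41 = 777.

777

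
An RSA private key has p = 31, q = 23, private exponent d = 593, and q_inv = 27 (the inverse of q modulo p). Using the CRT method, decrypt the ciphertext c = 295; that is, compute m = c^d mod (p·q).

d_p = d mod (p−1) = 593 mod 30 = 23; d_q = d mod (q−1) = 21.
m₁ = c^(d_p) mod p: c ≡ 16 (mod 31), and 16^23 mod 31 = 4.
m₂ = c^(d_q) mod q: c ≡ 19 (mod 23), and 19^21 mod 23 = 17.
h = q_inv·(m₁ − m₂) mod p = 27·(4 − 17) mod 31 = 21.
m = m₂ + h·q = 17 + 21·23 = 500.

500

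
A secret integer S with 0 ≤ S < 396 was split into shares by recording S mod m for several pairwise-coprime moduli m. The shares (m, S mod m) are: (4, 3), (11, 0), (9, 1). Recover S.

From S ≡ 3 (mod 4) write S = 3 + 4t. Substituting into S ≡ 0 (mod 11) gives 4t ≡ 8 (mod 11), and since 4⁻¹ ≡ 3 (mod 11), t ≡ 2. Hence S ≡ 3 + 4·2 = 11 (mod 44).
From S ≡ 11 (mod 44) write S = 11 + 44t. Substituting into S ≡ 1 (mod 9) gives 44t ≡ 8 (mod 9), and since 8⁻¹ ≡ 8 (mod 9), t ≡ 1. Hence S ≡ 11 + 44·1 = 55 (mod 396).

55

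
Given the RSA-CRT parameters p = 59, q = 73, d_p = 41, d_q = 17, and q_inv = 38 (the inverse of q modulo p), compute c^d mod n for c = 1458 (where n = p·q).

839

m₁ = c^(d_p) mod p: c ≡ 42 (mod 59), and 42^41 mod 59 = 13.
m₂ = c^(d_q) mod q: c ≡ 71 (mod 73), and 71^17 mod 73 = 36.
h = q_inv·(m₁ − m₂) mod p = 38·(13 − 36) mod 59 = 11.
m = m₂ + h·q = 36 + 11·73 = 839.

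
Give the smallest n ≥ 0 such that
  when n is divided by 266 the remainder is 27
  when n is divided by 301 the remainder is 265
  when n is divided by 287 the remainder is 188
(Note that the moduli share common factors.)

165213

gcd(266, 301) = 7 and 7 | (265 − 27), so the pair is consistent; merging gives n ≡ 5081 (mod 11438), where 11438 = lcm(266, 301).
gcd(11438, 287) = 7 and 7 | (188 − 5081), so the pair is consistent; merging gives n ≡ 165213 (mod 468958), where 468958 = lcm(11438, 287).
The solution is unique modulo lcm(266, 301, 287) = 468958.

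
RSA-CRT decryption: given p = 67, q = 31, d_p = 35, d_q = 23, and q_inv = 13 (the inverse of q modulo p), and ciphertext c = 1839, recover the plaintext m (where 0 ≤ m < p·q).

1378

m₁ = c^(d_p) mod p: c ≡ 30 (mod 67), and 30^35 mod 67 = 38.
m₂ = c^(d_q) mod q: c ≡ 10 (mod 31), and 10^23 mod 31 = 14.
h = q_inv·(m₁ − m₂) mod p = 13·(38 − 14) mod 67 = 44.
m = m₂ + h·q = 14 + 44·31 = 1378.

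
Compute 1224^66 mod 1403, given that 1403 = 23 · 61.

Mod 23: 1224 ≡ 5; since 22 | 66, by Fermat 5^66 ≡ 1 (mod 23).
Mod 61: 1224 ≡ 4; by Fermat, exponent reduces to 66 mod 60 = 6; 4^6 ≡ 9 (mod 61).
Combine by CRT: x ≡ 1 (mod 23), x ≡ 9 (mod 61) ⇒ x ≡ 70 (mod 1403).

70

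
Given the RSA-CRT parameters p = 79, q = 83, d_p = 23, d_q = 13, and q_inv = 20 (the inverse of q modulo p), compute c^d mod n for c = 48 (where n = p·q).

m₁ = c^(d_p) mod p: c ≡ 48 (mod 79), and 48^23 mod 79 = 3.
m₂ = c^(d_q) mod q: c ≡ 48 (mod 83), and 48^13 mod 83 = 16.
h = q_inv·(m₁ − m₂) mod p = 20·(3 − 16) mod 79 = 56.
m = m₂ + h·q = 16 + 56·83 = 4664.

4664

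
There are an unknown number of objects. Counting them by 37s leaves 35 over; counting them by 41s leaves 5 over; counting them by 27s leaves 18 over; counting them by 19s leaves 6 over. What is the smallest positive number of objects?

164907

The moduli are pairwise coprime; M = 37·41·27·19 = 778221.
M/37 = 21033; 21033 ≡ 17 (mod 37); 17·24 ≡ 1, so inverse 24.
M/41 = 18981; 18981 ≡ 39 (mod 41); 39·20 ≡ 1, so inverse 20.
M/27 = 28823; 28823 ≡ 14 (mod 27); 14·2 ≡ 1, so inverse 2.
M/19 = 40959; 40959 ≡ 14 (mod 19); 14·15 ≡ 1, so inverse 15.
N ≡ 35·21033·24 + 5·18981·20 + 18·28823·2 + 6·40959·15 = 24289758.
24289758 mod 778221 = 164907.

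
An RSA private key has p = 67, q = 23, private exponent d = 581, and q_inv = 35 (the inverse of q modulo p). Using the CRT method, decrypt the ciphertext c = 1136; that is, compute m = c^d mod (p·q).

1221

d_p = d mod (p−1) = 581 mod 66 = 53; d_q = d mod (q−1) = 9.
m₁ = c^(d_p) mod p: c ≡ 64 (mod 67), and 64^53 mod 67 = 15.
m₂ = c^(d_q) mod q: c ≡ 9 (mod 23), and 9^9 mod 23 = 2.
h = q_inv·(m₁ − m₂) mod p = 35·(15 − 2) mod 67 = 53.
m = m₂ + h·q = 2 + 53·23 = 1221.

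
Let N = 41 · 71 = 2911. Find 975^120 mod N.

1026

Mod 41: 975 ≡ 32; since 40 | 120, by Fermat 32^120 ≡ 1 (mod 41).
Mod 71: 975 ≡ 52; by Fermat, exponent reduces to 120 mod 70 = 50; 52^50 ≡ 32 (mod 71).
Combine by CRT: x ≡ 1 (mod 41), x ≡ 32 (mod 71) ⇒ x ≡ 1026 (mod 2911).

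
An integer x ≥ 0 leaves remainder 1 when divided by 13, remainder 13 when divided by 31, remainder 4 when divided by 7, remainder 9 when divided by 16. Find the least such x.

24441

The moduli are pairwise coprime; N = 13·31·7·16 = 45136.
N/13 = 3472; 3472 ≡ 1 (mod 13), inverse 1.
N/31 = 1456; 1456 ≡ 30 (mod 31); 30·30 ≡ 1, so inverse 30.
N/7 = 6448; 6448 ≡ 1 (mod 7), inverse 1.
N/16 = 2821; 2821 ≡ 5 (mod 16); 5·13 ≡ 1, so inverse 13.
x ≡ 1·3472·1 + 13·1456·30 + 4·6448·1 + 9·2821·13 = 927161.
927161 mod 45136 = 24441.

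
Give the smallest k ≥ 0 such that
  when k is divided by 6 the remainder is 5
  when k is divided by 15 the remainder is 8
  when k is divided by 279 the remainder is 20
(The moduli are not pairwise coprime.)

gcd(6, 15) = 3 and 3 | (8 − 5), so the pair is consistent; merging gives k ≡ 23 (mod 30), where 30 = lcm(6, 15).
gcd(30, 279) = 3 and 3 | (20 − 23), so the pair is consistent; merging gives k ≡ 1973 (mod 2790), where 2790 = lcm(30, 279).
The solution is unique modulo lcm(6, 15, 279) = 2790.

1973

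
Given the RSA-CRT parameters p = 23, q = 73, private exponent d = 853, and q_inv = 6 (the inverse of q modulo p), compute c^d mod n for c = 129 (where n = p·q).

1331

d_p = d mod (p−1) = 853 mod 22 = 17; d_q = d mod (q−1) = 61.
m₁ = c^(d_p) mod p: c ≡ 14 (mod 23), and 14^17 mod 23 = 20.
m₂ = c^(d_q) mod q: c ≡ 56 (mod 73), and 56^61 mod 73 = 17.
h = q_inv·(m₁ − m₂) mod p = 6·(20 − 17) mod 23 = 18.
m = m₂ + h·q = 17 + 18·73 = 1331.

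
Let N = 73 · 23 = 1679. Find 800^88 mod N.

Mod 73: 800 ≡ 70; by Fermat, exponent reduces to 88 mod 72 = 16; 70^16 ≡ 8 (mod 73).
Mod 23: 800 ≡ 18; since 22 | 88, by Fermat 18^88 ≡ 1 (mod 23).
Combine by CRT: x ≡ 8 (mod 73), x ≡ 1 (mod 23) ⇒ x ≡ 300 (mod 1679).

300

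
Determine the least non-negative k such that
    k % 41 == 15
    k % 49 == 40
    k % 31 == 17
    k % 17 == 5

From k ≡ 15 (mod 41) write k = 15 + 41t. Substituting into k ≡ 40 (mod 49) gives 41t ≡ 25 (mod 49), and since 41⁻¹ ≡ 6 (mod 49), t ≡ 3. Hence k ≡ 15 + 41·3 = 138 (mod 2009).
From k ≡ 138 (mod 2009) write k = 138 + 2009t. Substituting into k ≡ 17 (mod 31) gives 2009t ≡ 3 (mod 31), and since 25⁻¹ ≡ 5 (mod 31), t ≡ 15. Hence k ≡ 138 + 2009·15 = 30273 (mod 62279).
From k ≡ 30273 (mod 62279) write k = 30273 + 62279t. Substituting into k ≡ 5 (mod 17) gives 62279t ≡ 9 (mod 17), and since 8⁻¹ ≡ 15 (mod 17), t ≡ 16. Hence k ≡ 30273 + 62279·16 = 1026737 (mod 1058743).

1026737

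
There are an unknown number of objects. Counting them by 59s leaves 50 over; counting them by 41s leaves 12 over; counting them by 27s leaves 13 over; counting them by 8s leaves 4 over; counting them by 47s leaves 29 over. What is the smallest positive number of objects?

6422908

The moduli are pairwise coprime; M = 59·41·27·8·47 = 24557688.
M/59 = 416232; 416232 ≡ 46 (mod 59); 46·9 ≡ 1, so inverse 9.
M/41 = 598968; 598968 ≡ 40 (mod 41); 40·40 ≡ 1, so inverse 40.
M/27 = 909544; 909544 ≡ 22 (mod 27); 22·16 ≡ 1, so inverse 16.
M/8 = 3069711; 3069711 ≡ 7 (mod 8); 7·7 ≡ 1, so inverse 7.
M/47 = 522504; 522504 ≡ 5 (mod 47); 5·19 ≡ 1, so inverse 19.
N ≡ 50·416232·9 + 12·598968·40 + 13·909544·16 + 4·3069711·7 + 29·522504·19 = 1037845804.
1037845804 mod 24557688 = 6422908.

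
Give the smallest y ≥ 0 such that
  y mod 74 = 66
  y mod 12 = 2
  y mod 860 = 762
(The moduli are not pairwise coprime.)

gcd(74, 12) = 2 and 2 | (2 − 66), so the pair is consistent; merging gives y ≡ 362 (mod 444), where 444 = lcm(74, 12).
gcd(444, 860) = 4 and 4 | (762 − 362), so the pair is consistent; merging gives y ≡ 40322 (mod 95460), where 95460 = lcm(444, 860).
The solution is unique modulo lcm(74, 12, 860) = 95460.

40322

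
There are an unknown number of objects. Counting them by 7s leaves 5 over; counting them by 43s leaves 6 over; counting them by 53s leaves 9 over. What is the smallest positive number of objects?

From N ≡ 5 (mod 7) write N = 5 + 7t. Substituting into N ≡ 6 (mod 43) gives 7t ≡ 1 (mod 43), and since 7⁻¹ ≡ 37 (mod 43), t ≡ 37. Hence N ≡ 5 + 7·37 = 264 (mod 301).
From N ≡ 264 (mod 301) write N = 264 + 301t. Substituting into N ≡ 9 (mod 53) gives 301t ≡ 10 (mod 53), and since 36⁻¹ ≡ 28 (mod 53), t ≡ 15. Hence N ≡ 264 + 301·15 = 4779 (mod 15953).

4779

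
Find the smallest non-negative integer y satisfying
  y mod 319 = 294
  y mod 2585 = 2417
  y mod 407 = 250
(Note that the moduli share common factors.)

gcd(319, 2585) = 11 and 11 | (2417 − 294), so the pair is consistent; merging gives y ≡ 36022 (mod 74965), where 74965 = lcm(319, 2585).
gcd(74965, 407) = 11 and 11 | (250 − 36022), so the pair is consistent; merging gives y ≡ 2060077 (mod 2773705), where 2773705 = lcm(74965, 407).
The solution is unique modulo lcm(319, 2585, 407) = 2773705.

2060077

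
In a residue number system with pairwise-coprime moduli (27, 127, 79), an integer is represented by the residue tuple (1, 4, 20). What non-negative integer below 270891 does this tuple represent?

16768

The moduli are pairwise coprime; N = 27·127·79 = 270891.
N/27 = 10033; 10033 ≡ 16 (mod 27); 16·22 ≡ 1, so inverse 22.
N/127 = 2133; 2133 ≡ 101 (mod 127); 101·83 ≡ 1, so inverse 83.
N/79 = 3429; 3429 ≡ 32 (mod 79); 32·42 ≡ 1, so inverse 42.
x ≡ 1·10033·22 + 4·2133·83 + 20·3429·42 = 3809242.
3809242 mod 270891 = 16768.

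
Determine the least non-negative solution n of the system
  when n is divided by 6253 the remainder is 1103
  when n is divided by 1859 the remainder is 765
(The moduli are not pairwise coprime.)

gcd(6253, 1859) = 169 and 169 | (765 − 1103), so the pair is consistent; merging gives n ≡ 32368 (mod 68783), where 68783 = lcm(6253, 1859).
The solution is unique modulo lcm(6253, 1859) = 68783.

32368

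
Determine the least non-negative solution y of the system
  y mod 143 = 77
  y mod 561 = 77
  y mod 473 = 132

Combine the congruences pairwise.
gcd(143, 561) = 11 and 11 | (77 − 77), so the pair is consistent; merging gives y ≡ 77 (mod 7293), where 7293 = lcm(143, 561).
gcd(7293, 473) = 11 and 11 | (132 − 77), so the pair is consistent; merging gives y ≡ 124058 (mod 313599), where 313599 = lcm(7293, 473).
The solution is unique modulo lcm(143, 561, 473) = 313599.

124058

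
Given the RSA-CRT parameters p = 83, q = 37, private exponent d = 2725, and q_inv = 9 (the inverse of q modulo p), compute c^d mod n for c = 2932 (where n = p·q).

d_p = d mod (p−1) = 2725 mod 82 = 19; d_q = d mod (q−1) = 25.
m₁ = c^(d_p) mod p: c ≡ 27 (mod 83), and 27^19 mod 83 = 16.
m₂ = c^(d_q) mod q: c ≡ 9 (mod 37), and 9^25 mod 37 = 16.
h = q_inv·(m₁ − m₂) mod p = 9·(16 − 16) mod 83 = 0.
m = m₂ + h·q = 16 + 0·37 = 16.

16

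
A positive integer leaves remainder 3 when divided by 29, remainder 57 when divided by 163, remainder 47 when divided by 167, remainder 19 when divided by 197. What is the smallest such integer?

41634984

The moduli are pairwise coprime; N = 29·163·167·197 = 155513573.
N/29 = 5362537; 5362537 ≡ 2 (mod 29); 2·15 ≡ 1, so inverse 15.
N/163 = 954071; 954071 ≡ 32 (mod 163); 32·107 ≡ 1, so inverse 107.
N/167 = 931219; 931219 ≡ 27 (mod 167); 27·99 ≡ 1, so inverse 99.
N/197 = 789409; 789409 ≡ 30 (mod 197); 30·46 ≡ 1, so inverse 46.
a ≡ 3·5362537·15 + 57·954071·107 + 47·931219·99 + 19·789409·46 = 11083098667.
11083098667 mod 155513573 = 41634984.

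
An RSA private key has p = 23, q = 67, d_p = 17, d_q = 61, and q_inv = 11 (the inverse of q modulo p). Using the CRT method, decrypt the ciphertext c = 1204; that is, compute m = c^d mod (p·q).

358

m₁ = c^(d_p) mod p: c ≡ 8 (mod 23), and 8^17 mod 23 = 13.
m₂ = c^(d_q) mod q: c ≡ 65 (mod 67), and 65^61 mod 67 = 23.
h = q_inv·(m₁ − m₂) mod p = 11·(13 − 23) mod 23 = 5.
m = m₂ + h·q = 23 + 5·67 = 358.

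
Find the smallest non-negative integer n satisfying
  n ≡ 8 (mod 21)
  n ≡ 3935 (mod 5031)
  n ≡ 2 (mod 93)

Combine the congruences pairwise.
gcd(21, 5031) = 3 and 3 | (3935 − 8), so the pair is consistent; merging gives n ≡ 3935 (mod 35217), where 35217 = lcm(21, 5031).
gcd(35217, 93) = 3 and 3 | (2 − 3935), so the pair is consistent; merging gives n ≡ 144803 (mod 1091727), where 1091727 = lcm(35217, 93).
The solution is unique modulo lcm(21, 5031, 93) = 1091727.

144803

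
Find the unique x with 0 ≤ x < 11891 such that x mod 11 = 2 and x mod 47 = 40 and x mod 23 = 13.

6338

The moduli are pairwise coprime; N = 11·47·23 = 11891.
N/11 = 1081; 1081 ≡ 3 (mod 11); 3·4 ≡ 1, so inverse 4.
N/47 = 253; 253 ≡ 18 (mod 47); 18·34 ≡ 1, so inverse 34.
N/23 = 517; 517 ≡ 11 (mod 23); 11·21 ≡ 1, so inverse 21.
x ≡ 2·1081·4 + 40·253·34 + 13·517·21 = 493869.
493869 mod 11891 = 6338.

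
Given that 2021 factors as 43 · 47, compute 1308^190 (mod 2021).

Mod 43: 1308 ≡ 18; by Fermat, exponent reduces to 190 mod 42 = 22; 18^22 ≡ 25 (mod 43).
Mod 47: 1308 ≡ 39; by Fermat, exponent reduces to 190 mod 46 = 6; 39^6 ≡ 25 (mod 47).
Combine by CRT: x ≡ 25 (mod 43), x ≡ 25 (mod 47) ⇒ x ≡ 25 (mod 2021).

25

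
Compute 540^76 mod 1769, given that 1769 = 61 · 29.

Mod 61: 540 ≡ 52; by Fermat, exponent reduces to 76 mod 60 = 16; 52^16 ≡ 9 (mod 61).
Mod 29: 540 ≡ 18; by Fermat, exponent reduces to 76 mod 28 = 20; 18^20 ≡ 20 (mod 29).
Combine by CRT: x ≡ 9 (mod 61), x ≡ 20 (mod 29) ⇒ x ≡ 1412 (mod 1769).

1412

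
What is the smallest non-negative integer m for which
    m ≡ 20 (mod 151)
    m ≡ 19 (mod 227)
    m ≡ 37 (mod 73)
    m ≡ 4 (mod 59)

140501896

From m ≡ 20 (mod 151) write m = 20 + 151t. Substituting into m ≡ 19 (mod 227) gives 151t ≡ 226 (mod 227), and since 151⁻¹ ≡ 224 (mod 227), t ≡ 3. Hence m ≡ 20 + 151·3 = 473 (mod 34277).
From m ≡ 473 (mod 34277) write m = 473 + 34277t. Substituting into m ≡ 37 (mod 73) gives 34277t ≡ 2 (mod 73), and since 40⁻¹ ≡ 42 (mod 73), t ≡ 11. Hence m ≡ 473 + 34277·11 = 377520 (mod 2502221).
From m ≡ 377520 (mod 2502221) write m = 377520 + 2502221t. Substituting into m ≡ 4 (mod 59) gives 2502221t ≡ 25 (mod 59), and since 31⁻¹ ≡ 40 (mod 59), t ≡ 56. Hence m ≡ 377520 + 2502221·56 = 140501896 (mod 147631039).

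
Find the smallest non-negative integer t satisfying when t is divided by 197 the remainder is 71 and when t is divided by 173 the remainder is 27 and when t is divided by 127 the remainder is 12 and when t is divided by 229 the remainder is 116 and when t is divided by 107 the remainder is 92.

32965840989

The moduli are pairwise coprime; N = 197·173·127·229·107 = 106056016361.
N/197 = 538355413; 538355413 ≡ 117 (mod 197); 117·32 ≡ 1, so inverse 32.
N/173 = 613040557; 613040557 ≡ 6 (mod 173); 6·29 ≡ 1, so inverse 29.
N/127 = 835086743; 835086743 ≡ 21 (mod 127); 21·121 ≡ 1, so inverse 121.
N/229 = 463126709; 463126709 ≡ 86 (mod 229); 86·8 ≡ 1, so inverse 8.
N/107 = 991177723; 991177723 ≡ 22 (mod 107); 22·73 ≡ 1, so inverse 73.
t ≡ 71·538355413·32 + 27·613040557·29 + 12·835086743·121 + 116·463126709·8 + 92·991177723·73 = 10002231378923.
10002231378923 mod 106056016361 = 32965840989.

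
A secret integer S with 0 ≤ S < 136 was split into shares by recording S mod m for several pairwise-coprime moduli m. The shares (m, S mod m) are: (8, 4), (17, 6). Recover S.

108

From S ≡ 4 (mod 8) write S = 4 + 8t. Substituting into S ≡ 6 (mod 17) gives 8t ≡ 2 (mod 17), and since 8⁻¹ ≡ 15 (mod 17), t ≡ 13. Hence S ≡ 4 + 8·13 = 108 (mod 136).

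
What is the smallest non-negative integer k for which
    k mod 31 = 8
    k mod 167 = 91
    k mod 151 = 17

689634

From k ≡ 8 (mod 31) write k = 8 + 31t. Substituting into k ≡ 91 (mod 167) gives 31t ≡ 83 (mod 167), and since 31⁻¹ ≡ 97 (mod 167), t ≡ 35. Hence k ≡ 8 + 31·35 = 1093 (mod 5177).
From k ≡ 1093 (mod 5177) write k = 1093 + 5177t. Substituting into k ≡ 17 (mod 151) gives 5177t ≡ 132 (mod 151), and since 43⁻¹ ≡ 144 (mod 151), t ≡ 133. Hence k ≡ 1093 + 5177·133 = 689634 (mod 781727).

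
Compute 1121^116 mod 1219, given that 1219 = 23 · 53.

725

Mod 23: 1121 ≡ 17; by Fermat, exponent reduces to 116 mod 22 = 6; 17^6 ≡ 12 (mod 23).
Mod 53: 1121 ≡ 8; by Fermat, exponent reduces to 116 mod 52 = 12; 8^12 ≡ 36 (mod 53).
Combine by CRT: x ≡ 12 (mod 23), x ≡ 36 (mod 53) ⇒ x ≡ 725 (mod 1219).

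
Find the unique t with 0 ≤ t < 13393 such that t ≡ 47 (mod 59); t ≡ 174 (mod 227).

Combine the congruences pairwise.
From t ≡ 47 (mod 59) write t = 47 + 59s. Substituting into t ≡ 174 (mod 227) gives 59s ≡ 127 (mod 227), and since 59⁻¹ ≡ 177 (mod 227), s ≡ 6. Hence t ≡ 47 + 59·6 = 401 (mod 13393).

401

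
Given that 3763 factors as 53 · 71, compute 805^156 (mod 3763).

2969

Mod 53: 805 ≡ 10; since 52 | 156, by Fermat 10^156 ≡ 1 (mod 53).
Mod 71: 805 ≡ 24; by Fermat, exponent reduces to 156 mod 70 = 16; 24^16 ≡ 58 (mod 71).
Combine by CRT: x ≡ 1 (mod 53), x ≡ 58 (mod 71) ⇒ x ≡ 2969 (mod 3763).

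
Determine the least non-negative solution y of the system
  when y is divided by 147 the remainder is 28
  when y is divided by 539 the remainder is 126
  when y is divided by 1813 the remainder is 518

Combine the congruences pairwise.
gcd(147, 539) = 49 and 49 | (126 − 28), so the pair is consistent; merging gives y ≡ 1204 (mod 1617), where 1617 = lcm(147, 539).
gcd(1617, 1813) = 49 and 49 | (518 − 1204), so the pair is consistent; merging gives y ≡ 36778 (mod 59829), where 59829 = lcm(1617, 1813).
The solution is unique modulo lcm(147, 539, 1813) = 59829.

36778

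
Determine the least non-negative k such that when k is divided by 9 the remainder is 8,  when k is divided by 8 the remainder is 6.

From k ≡ 8 (mod 9) write k = 8 + 9t. Substituting into k ≡ 6 (mod 8) gives 9t ≡ 6 (mod 8), and since 1⁻¹ ≡ 1 (mod 8), t ≡ 6. Hence k ≡ 8 + 9·6 = 62 (mod 72).

62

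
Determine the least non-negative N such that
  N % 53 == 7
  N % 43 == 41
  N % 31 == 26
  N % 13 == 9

Combine the congruences pairwise.
From N ≡ 7 (mod 53) write N = 7 + 53t. Substituting into N ≡ 41 (mod 43) gives 53t ≡ 34 (mod 43), and since 10⁻¹ ≡ 13 (mod 43), t ≡ 12. Hence N ≡ 7 + 53·12 = 643 (mod 2279).
From N ≡ 643 (mod 2279) write N = 643 + 2279t. Substituting into N ≡ 26 (mod 31) gives 2279t ≡ 3 (mod 31), and since 16⁻¹ ≡ 2 (mod 31), t ≡ 6. Hence N ≡ 643 + 2279·6 = 14317 (mod 70649).
From N ≡ 14317 (mod 70649) write N = 14317 + 70649t. Substituting into N ≡ 9 (mod 13) gives 70649t ≡ 5 (mod 13), and since 7⁻¹ ≡ 2 (mod 13), t ≡ 10. Hence N ≡ 14317 + 70649·10 = 720807 (mod 918437).

720807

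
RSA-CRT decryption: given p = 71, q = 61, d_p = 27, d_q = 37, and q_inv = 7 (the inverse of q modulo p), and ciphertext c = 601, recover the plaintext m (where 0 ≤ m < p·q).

4250

m₁ = c^(d_p) mod p: c ≡ 33 (mod 71), and 33^27 mod 71 = 61.
m₂ = c^(d_q) mod q: c ≡ 52 (mod 61), and 52^37 mod 61 = 41.
h = q_inv·(m₁ − m₂) mod p = 7·(61 − 41) mod 71 = 69.
m = m₂ + h·q = 41 + 69·61 = 4250.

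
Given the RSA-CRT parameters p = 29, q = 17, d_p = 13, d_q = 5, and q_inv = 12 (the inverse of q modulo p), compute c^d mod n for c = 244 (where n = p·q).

m₁ = c^(d_p) mod p: c ≡ 12 (mod 29), and 12^13 mod 29 = 12.
m₂ = c^(d_q) mod q: c ≡ 6 (mod 17), and 6^5 mod 17 = 7.
h = q_inv·(m₁ − m₂) mod p = 12·(12 − 7) mod 29 = 2.
m = m₂ + h·q = 7 + 2·17 = 41.

41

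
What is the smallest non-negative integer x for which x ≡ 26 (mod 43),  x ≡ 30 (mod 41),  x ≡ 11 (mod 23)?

7164

Combine the congruences pairwise.
From x ≡ 26 (mod 43) write x = 26 + 43t. Substituting into x ≡ 30 (mod 41) gives 43t ≡ 4 (mod 41), and since 2⁻¹ ≡ 21 (mod 41), t ≡ 2. Hence x ≡ 26 + 43·2 = 112 (mod 1763).
From x ≡ 112 (mod 1763) write x = 112 + 1763t. Substituting into x ≡ 11 (mod 23) gives 1763t ≡ 14 (mod 23), and since 15⁻¹ ≡ 20 (mod 23), t ≡ 4. Hence x ≡ 112 + 1763·4 = 7164 (mod 40549).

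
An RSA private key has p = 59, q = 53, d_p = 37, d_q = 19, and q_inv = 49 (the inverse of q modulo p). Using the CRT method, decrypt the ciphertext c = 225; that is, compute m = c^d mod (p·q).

m₁ = c^(d_p) mod p: c ≡ 48 (mod 59), and 48^37 mod 59 = 22.
m₂ = c^(d_q) mod q: c ≡ 13 (mod 53), and 13^19 mod 53 = 46.
h = q_inv·(m₁ − m₂) mod p = 49·(22 − 46) mod 59 = 4.
m = m₂ + h·q = 46 + 4·53 = 258.

258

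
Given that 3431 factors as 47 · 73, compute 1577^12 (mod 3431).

Mod 47: 1577 ≡ 26; 26^12 ≡ 16 (mod 47).
Mod 73: 1577 ≡ 44; 44^12 ≡ 65 (mod 73).
Combine by CRT: x ≡ 16 (mod 47), x ≡ 65 (mod 73) ⇒ x ≡ 1379 (mod 3431).

1379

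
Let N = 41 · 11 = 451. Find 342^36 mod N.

Mod 41: 342 ≡ 14; 14^36 ≡ 40 (mod 41).
Mod 11: 342 ≡ 1; by Fermat, exponent reduces to 36 mod 10 = 6; 1^6 ≡ 1 (mod 11).
Combine by CRT: x ≡ 40 (mod 41), x ≡ 1 (mod 11) ⇒ x ≡ 122 (mod 451).

122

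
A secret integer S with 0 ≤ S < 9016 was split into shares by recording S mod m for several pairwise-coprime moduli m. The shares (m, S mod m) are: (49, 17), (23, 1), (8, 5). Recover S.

From S ≡ 17 (mod 49) write S = 17 + 49t. Substituting into S ≡ 1 (mod 23) gives 49t ≡ 7 (mod 23), and since 3⁻¹ ≡ 8 (mod 23), t ≡ 10. Hence S ≡ 17 + 49·10 = 507 (mod 1127).
From S ≡ 507 (mod 1127) write S = 507 + 1127t. Substituting into S ≡ 5 (mod 8) gives 1127t ≡ 2 (mod 8), and since 7⁻¹ ≡ 7 (mod 8), t ≡ 6. Hence S ≡ 507 + 1127·6 = 7269 (mod 9016).

7269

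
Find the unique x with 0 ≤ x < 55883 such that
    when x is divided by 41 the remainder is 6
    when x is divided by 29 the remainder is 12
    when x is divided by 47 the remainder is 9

From x ≡ 6 (mod 41) write x = 6 + 41t. Substituting into x ≡ 12 (mod 29) gives 41t ≡ 6 (mod 29), and since 12⁻¹ ≡ 17 (mod 29), t ≡ 15. Hence x ≡ 6 + 41·15 = 621 (mod 1189).
From x ≡ 621 (mod 1189) write x = 621 + 1189t. Substituting into x ≡ 9 (mod 47) gives 1189t ≡ 46 (mod 47), and since 14⁻¹ ≡ 37 (mod 47), t ≡ 10. Hence x ≡ 621 + 1189·10 = 12511 (mod 55883).

12511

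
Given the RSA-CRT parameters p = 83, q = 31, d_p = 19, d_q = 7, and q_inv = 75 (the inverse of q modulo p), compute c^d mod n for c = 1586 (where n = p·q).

1617

m₁ = c^(d_p) mod p: c ≡ 9 (mod 83), and 9^19 mod 83 = 40.
m₂ = c^(d_q) mod q: c ≡ 5 (mod 31), and 5^7 mod 31 = 5.
h = q_inv·(m₁ − m₂) mod p = 75·(40 − 5) mod 83 = 52.
m = m₂ + h·q = 5 + 52·31 = 1617.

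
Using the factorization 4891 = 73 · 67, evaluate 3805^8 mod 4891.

3439

Mod 73: 3805 ≡ 9; 9^8 ≡ 8 (mod 73).
Mod 67: 3805 ≡ 53; 53^8 ≡ 22 (mod 67).
Combine by CRT: x ≡ 8 (mod 73), x ≡ 22 (mod 67) ⇒ x ≡ 3439 (mod 4891).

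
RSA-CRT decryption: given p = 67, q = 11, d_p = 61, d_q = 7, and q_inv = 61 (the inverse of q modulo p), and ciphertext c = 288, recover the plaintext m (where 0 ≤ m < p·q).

634

m₁ = c^(d_p) mod p: c ≡ 20 (mod 67), and 20^61 mod 67 = 31.
m₂ = c^(d_q) mod q: c ≡ 2 (mod 11), and 2^7 mod 11 = 7.
h = q_inv·(m₁ − m₂) mod p = 61·(31 − 7) mod 67 = 57.
m = m₂ + h·q = 7 + 57·11 = 634.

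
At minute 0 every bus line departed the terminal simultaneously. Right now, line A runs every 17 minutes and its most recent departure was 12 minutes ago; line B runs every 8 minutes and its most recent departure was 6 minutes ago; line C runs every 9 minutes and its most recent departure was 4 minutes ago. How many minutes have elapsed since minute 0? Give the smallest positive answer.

The moduli are pairwise coprime; N = 17·8·9 = 1224.
N/17 = 72; 72 ≡ 4 (mod 17); 4·13 ≡ 1, so inverse 13.
N/8 = 153; 153 ≡ 1 (mod 8), inverse 1.
N/9 = 136; 136 ≡ 1 (mod 9), inverse 1.
t ≡ 12·72·13 + 6·153·1 + 4·136·1 = 12694.
12694 mod 1224 = 454.

454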